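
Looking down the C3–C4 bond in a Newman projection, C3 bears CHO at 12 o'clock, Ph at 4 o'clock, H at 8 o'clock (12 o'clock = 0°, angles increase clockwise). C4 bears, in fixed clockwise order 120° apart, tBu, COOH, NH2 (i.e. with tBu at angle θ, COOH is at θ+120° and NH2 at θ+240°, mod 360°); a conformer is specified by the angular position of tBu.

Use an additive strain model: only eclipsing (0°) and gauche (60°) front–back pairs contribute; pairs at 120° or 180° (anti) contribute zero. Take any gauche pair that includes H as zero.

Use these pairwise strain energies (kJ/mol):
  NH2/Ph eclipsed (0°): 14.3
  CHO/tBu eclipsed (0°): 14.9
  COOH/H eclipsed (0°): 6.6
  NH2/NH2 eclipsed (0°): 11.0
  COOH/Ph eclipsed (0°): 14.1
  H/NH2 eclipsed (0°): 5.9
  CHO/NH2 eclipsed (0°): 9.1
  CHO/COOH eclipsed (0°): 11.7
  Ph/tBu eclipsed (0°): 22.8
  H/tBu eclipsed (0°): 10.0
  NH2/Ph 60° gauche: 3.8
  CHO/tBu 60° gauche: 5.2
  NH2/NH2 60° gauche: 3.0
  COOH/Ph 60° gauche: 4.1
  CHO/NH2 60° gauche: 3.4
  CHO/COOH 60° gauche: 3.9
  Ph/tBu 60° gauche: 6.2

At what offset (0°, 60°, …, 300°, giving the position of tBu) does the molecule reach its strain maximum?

tBu at 0° is eclipsed. CHO at 0° is eclipsed with tBu at 0° (14.9); Ph at 120° is eclipsed with COOH at 120° (14.1); H at 240° is eclipsed with NH2 at 240° (5.9). Total 34.9 kJ/mol.
tBu at 60° is staggered. CHO at 0° is gauche with tBu at 60° (5.2); CHO at 0° is gauche with NH2 at 300° (3.4); Ph at 120° is gauche with tBu at 60° (6.2); Ph at 120° is gauche with COOH at 180° (4.1). Total 18.9 kJ/mol.
tBu at 120° is eclipsed. CHO at 0° is eclipsed with NH2 at 0° (9.1); Ph at 120° is eclipsed with tBu at 120° (22.8); H at 240° is eclipsed with COOH at 240° (6.6). Total 38.5 kJ/mol.
tBu at 180° is staggered. CHO at 0° is gauche with COOH at 300° (3.9); CHO at 0° is gauche with NH2 at 60° (3.4); Ph at 120° is gauche with tBu at 180° (6.2); Ph at 120° is gauche with NH2 at 60° (3.8). Total 17.3 kJ/mol.
tBu at 240° is eclipsed. CHO at 0° is eclipsed with COOH at 0° (11.7); Ph at 120° is eclipsed with NH2 at 120° (14.3); H at 240° is eclipsed with tBu at 240° (10.0). Total 36.0 kJ/mol.
tBu at 300° is staggered. CHO at 0° is gauche with tBu at 300° (5.2); CHO at 0° is gauche with COOH at 60° (3.9); Ph at 120° is gauche with COOH at 60° (4.1); Ph at 120° is gauche with NH2 at 180° (3.8). Total 17.0 kJ/mol.
The maximum (38.5 kJ/mol) occurs with tBu at 120°.

120°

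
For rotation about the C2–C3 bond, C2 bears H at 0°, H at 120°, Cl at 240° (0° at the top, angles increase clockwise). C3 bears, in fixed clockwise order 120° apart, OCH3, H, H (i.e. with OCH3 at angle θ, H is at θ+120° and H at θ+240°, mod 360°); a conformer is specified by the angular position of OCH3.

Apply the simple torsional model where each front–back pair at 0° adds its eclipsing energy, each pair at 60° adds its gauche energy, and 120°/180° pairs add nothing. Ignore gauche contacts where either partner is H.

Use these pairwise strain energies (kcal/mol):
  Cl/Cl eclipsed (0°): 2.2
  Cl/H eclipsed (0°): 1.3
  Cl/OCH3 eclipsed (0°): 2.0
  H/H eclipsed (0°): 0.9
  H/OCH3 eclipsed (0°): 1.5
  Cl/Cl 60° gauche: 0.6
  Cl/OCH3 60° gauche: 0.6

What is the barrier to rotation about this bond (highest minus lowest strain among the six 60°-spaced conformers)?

OCH3 at 0° (eclipsed): H–OCH3 eclipsed, H–H eclipsed, Cl–H eclipsed; 1.5 + 0.9 + 1.3 = 3.7 kcal/mol.
OCH3 at 60° (staggered): no non-H gauche contacts → 0.0 kcal/mol.
OCH3 at 120° (eclipsed): H–H eclipsed, H–OCH3 eclipsed, Cl–H eclipsed; 0.9 + 1.5 + 1.3 = 3.7 kcal/mol.
OCH3 at 180° (staggered): Cl–OCH3 gauche; 0.6 = 0.6 kcal/mol.
OCH3 at 240° (eclipsed): H–H eclipsed, H–H eclipsed, Cl–OCH3 eclipsed; 0.9 + 0.9 + 2.0 = 3.8 kcal/mol.
OCH3 at 300° (staggered): Cl–OCH3 gauche; 0.6 = 0.6 kcal/mol.
Max at 240° (3.8 kcal/mol), min at 60° (0.0 kcal/mol); barrier = 3.8 kcal/mol.

3.8 kcal/mol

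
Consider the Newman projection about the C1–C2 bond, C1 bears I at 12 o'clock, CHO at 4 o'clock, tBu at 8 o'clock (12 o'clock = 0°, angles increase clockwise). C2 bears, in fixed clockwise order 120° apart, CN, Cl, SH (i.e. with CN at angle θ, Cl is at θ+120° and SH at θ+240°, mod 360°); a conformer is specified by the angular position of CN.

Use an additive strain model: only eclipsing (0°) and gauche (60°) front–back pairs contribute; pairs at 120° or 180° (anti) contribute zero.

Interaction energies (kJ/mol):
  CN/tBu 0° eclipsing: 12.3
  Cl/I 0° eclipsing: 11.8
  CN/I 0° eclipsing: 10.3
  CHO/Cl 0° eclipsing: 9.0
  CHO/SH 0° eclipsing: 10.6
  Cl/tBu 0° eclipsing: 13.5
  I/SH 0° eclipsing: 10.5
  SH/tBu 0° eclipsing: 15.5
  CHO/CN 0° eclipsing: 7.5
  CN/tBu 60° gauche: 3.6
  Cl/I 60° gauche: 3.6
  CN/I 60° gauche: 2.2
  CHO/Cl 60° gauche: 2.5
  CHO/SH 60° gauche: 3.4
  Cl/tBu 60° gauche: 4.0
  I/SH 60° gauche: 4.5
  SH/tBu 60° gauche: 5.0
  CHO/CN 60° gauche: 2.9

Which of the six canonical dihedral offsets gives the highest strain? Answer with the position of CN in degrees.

CN at 0° (eclipsed): I(0°)/CN(0°) eclipsed 10.3; CHO(120°)/Cl(120°) eclipsed 9.0; tBu(240°)/SH(240°) eclipsed 15.5 → 34.8 kJ/mol.
CN at 60° (staggered): I(0°)/CN(60°) gauche 2.2; I(0°)/SH(300°) gauche 4.5; CHO(120°)/CN(60°) gauche 2.9; CHO(120°)/Cl(180°) gauche 2.5; tBu(240°)/Cl(180°) gauche 4.0; tBu(240°)/SH(300°) gauche 5.0 → 21.1 kJ/mol.
CN at 120° (eclipsed): I(0°)/SH(0°) eclipsed 10.5; CHO(120°)/CN(120°) eclipsed 7.5; tBu(240°)/Cl(240°) eclipsed 13.5 → 31.5 kJ/mol.
CN at 180° (staggered): I(0°)/Cl(300°) gauche 3.6; I(0°)/SH(60°) gauche 4.5; CHO(120°)/CN(180°) gauche 2.9; CHO(120°)/SH(60°) gauche 3.4; tBu(240°)/CN(180°) gauche 3.6; tBu(240°)/Cl(300°) gauche 4.0 → 22.0 kJ/mol.
CN at 240° (eclipsed): I(0°)/Cl(0°) eclipsed 11.8; CHO(120°)/SH(120°) eclipsed 10.6; tBu(240°)/CN(240°) eclipsed 12.3 → 34.7 kJ/mol.
CN at 300° (staggered): I(0°)/CN(300°) gauche 2.2; I(0°)/Cl(60°) gauche 3.6; CHO(120°)/Cl(60°) gauche 2.5; CHO(120°)/SH(180°) gauche 3.4; tBu(240°)/CN(300°) gauche 3.6; tBu(240°)/SH(180°) gauche 5.0 → 20.3 kJ/mol.
The maximum (34.8 kJ/mol) occurs with CN at 0°.

0°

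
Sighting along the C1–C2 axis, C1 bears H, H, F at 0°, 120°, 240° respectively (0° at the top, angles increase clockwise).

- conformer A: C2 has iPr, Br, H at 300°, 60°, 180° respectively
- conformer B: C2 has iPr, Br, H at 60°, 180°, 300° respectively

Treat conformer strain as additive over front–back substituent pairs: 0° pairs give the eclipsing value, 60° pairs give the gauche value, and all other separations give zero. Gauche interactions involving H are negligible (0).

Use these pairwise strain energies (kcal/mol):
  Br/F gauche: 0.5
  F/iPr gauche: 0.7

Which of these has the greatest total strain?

A

A is staggered. F at 240° is gauche with iPr at 300° (0.7). Total 0.7 kcal/mol.
B is staggered. F at 240° is gauche with Br at 180° (0.5). Total 0.5 kcal/mol.
A has the highest total (0.7 kcal/mol).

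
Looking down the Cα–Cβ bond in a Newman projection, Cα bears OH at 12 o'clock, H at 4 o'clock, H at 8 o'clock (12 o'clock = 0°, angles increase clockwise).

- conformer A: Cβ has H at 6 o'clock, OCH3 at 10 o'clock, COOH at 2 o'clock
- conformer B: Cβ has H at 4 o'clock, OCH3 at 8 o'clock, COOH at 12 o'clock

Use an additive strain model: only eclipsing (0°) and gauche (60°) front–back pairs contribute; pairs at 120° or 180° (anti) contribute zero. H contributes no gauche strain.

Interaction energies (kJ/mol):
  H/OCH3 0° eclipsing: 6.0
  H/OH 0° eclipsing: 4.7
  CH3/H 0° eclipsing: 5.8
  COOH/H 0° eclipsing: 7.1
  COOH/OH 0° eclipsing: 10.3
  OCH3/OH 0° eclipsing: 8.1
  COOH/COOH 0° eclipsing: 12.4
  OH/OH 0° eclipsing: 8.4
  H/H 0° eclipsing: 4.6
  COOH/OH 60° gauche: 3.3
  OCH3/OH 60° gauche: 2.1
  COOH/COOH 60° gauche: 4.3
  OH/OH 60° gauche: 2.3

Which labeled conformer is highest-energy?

B

A (staggered): OH(0°)/OCH3(300°) gauche 2.1; OH(0°)/COOH(60°) gauche 3.3 → 5.4 kJ/mol.
B (eclipsed): OH(0°)/COOH(0°) eclipsed 10.3; H(120°)/H(120°) eclipsed 4.6; H(240°)/OCH3(240°) eclipsed 6.0 → 20.9 kJ/mol.
B has the highest total (20.9 kJ/mol).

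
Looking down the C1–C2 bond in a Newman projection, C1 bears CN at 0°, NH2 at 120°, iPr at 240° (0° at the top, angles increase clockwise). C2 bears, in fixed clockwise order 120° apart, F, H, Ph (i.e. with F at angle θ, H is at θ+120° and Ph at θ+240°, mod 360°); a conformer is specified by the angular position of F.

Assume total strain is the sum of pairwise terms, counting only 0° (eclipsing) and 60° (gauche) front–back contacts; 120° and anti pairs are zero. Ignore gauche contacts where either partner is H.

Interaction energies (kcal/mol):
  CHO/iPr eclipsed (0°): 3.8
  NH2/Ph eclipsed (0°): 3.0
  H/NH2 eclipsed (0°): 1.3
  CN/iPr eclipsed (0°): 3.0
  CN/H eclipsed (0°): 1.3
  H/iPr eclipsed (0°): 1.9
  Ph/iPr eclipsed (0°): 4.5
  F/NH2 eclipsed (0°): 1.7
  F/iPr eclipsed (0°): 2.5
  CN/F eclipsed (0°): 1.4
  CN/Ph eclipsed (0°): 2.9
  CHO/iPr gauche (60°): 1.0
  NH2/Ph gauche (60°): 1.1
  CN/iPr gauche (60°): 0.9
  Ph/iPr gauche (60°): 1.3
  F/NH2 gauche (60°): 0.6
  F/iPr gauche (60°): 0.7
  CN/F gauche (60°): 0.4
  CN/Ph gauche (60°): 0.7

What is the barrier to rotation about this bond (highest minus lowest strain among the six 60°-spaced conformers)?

F at 0° (eclipsed): CN(0°)/F(0°) eclipsed 1.4; NH2(120°)/H(120°) eclipsed 1.3; iPr(240°)/Ph(240°) eclipsed 4.5 → 7.2 kcal/mol.
F at 60° (staggered): CN(0°)/F(60°) gauche 0.4; CN(0°)/Ph(300°) gauche 0.7; NH2(120°)/F(60°) gauche 0.6; iPr(240°)/Ph(300°) gauche 1.3 → 3.0 kcal/mol.
F at 120° (eclipsed): CN(0°)/Ph(0°) eclipsed 2.9; NH2(120°)/F(120°) eclipsed 1.7; iPr(240°)/H(240°) eclipsed 1.9 → 6.5 kcal/mol.
F at 180° (staggered): CN(0°)/Ph(60°) gauche 0.7; NH2(120°)/F(180°) gauche 0.6; NH2(120°)/Ph(60°) gauche 1.1; iPr(240°)/F(180°) gauche 0.7 → 3.1 kcal/mol.
F at 240° (eclipsed): CN(0°)/H(0°) eclipsed 1.3; NH2(120°)/Ph(120°) eclipsed 3.0; iPr(240°)/F(240°) eclipsed 2.5 → 6.8 kcal/mol.
F at 300° (staggered): CN(0°)/F(300°) gauche 0.4; NH2(120°)/Ph(180°) gauche 1.1; iPr(240°)/F(300°) gauche 0.7; iPr(240°)/Ph(180°) gauche 1.3 → 3.5 kcal/mol.
Max at 0° (7.2 kcal/mol), min at 60° (3.0 kcal/mol); barrier = 4.2 kcal/mol.

4.2 kcal/mol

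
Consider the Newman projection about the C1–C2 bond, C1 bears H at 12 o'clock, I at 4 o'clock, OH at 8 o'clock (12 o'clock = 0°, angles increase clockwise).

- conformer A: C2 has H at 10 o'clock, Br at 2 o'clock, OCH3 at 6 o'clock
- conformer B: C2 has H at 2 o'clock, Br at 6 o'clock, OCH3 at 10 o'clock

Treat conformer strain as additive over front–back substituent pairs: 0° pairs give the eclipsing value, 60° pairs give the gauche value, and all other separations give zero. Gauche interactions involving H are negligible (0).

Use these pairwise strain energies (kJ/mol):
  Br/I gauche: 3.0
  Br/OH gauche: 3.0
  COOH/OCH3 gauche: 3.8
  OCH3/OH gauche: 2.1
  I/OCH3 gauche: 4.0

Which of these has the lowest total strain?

A is staggered. I at 120° is gauche with Br at 60° (3.0); I at 120° is gauche with OCH3 at 180° (4.0); OH at 240° is gauche with OCH3 at 180° (2.1). Total 9.1 kJ/mol.
B is staggered. I at 120° is gauche with Br at 180° (3.0); OH at 240° is gauche with Br at 180° (3.0); OH at 240° is gauche with OCH3 at 300° (2.1). Total 8.1 kJ/mol.
B has the lowest total (8.1 kJ/mol).

B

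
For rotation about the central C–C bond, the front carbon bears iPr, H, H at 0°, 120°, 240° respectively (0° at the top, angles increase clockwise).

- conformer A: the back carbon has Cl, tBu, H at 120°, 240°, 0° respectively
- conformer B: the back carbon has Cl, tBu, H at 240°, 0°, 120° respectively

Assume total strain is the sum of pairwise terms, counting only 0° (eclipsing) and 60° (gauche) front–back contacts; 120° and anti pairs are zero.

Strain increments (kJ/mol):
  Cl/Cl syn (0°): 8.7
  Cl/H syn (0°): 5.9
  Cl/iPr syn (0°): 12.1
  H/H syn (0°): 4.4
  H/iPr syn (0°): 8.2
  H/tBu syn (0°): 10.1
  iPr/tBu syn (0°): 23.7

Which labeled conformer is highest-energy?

A (eclipsed): iPr(0°)/H(0°) eclipsed 8.2; H(120°)/Cl(120°) eclipsed 5.9; H(240°)/tBu(240°) eclipsed 10.1 → 24.2 kJ/mol.
B (eclipsed): iPr(0°)/tBu(0°) eclipsed 23.7; H(120°)/H(120°) eclipsed 4.4; H(240°)/Cl(240°) eclipsed 5.9 → 34.0 kJ/mol.
B has the highest total (34.0 kJ/mol).

B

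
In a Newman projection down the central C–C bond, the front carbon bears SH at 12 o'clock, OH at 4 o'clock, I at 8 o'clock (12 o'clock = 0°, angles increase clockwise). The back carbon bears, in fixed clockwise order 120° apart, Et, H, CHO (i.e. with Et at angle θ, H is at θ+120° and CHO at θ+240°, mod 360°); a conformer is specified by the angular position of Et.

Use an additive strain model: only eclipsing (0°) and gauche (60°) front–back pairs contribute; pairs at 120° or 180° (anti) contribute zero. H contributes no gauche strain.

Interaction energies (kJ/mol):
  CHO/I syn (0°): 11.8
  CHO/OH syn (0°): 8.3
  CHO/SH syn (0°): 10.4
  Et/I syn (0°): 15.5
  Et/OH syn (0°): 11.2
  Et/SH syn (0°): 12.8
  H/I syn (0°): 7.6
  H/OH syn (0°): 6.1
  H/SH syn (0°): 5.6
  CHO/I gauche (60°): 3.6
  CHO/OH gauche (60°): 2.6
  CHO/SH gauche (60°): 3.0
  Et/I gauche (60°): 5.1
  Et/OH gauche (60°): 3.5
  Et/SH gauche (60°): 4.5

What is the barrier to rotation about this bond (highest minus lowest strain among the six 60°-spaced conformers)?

16.5 kJ/mol

Et at 0° (eclipsed): SH(0°)/Et(0°) eclipsed 12.8; OH(120°)/H(120°) eclipsed 6.1; I(240°)/CHO(240°) eclipsed 11.8 → 30.7 kJ/mol.
Et at 60° (staggered): SH(0°)/Et(60°) gauche 4.5; SH(0°)/CHO(300°) gauche 3.0; OH(120°)/Et(60°) gauche 3.5; I(240°)/CHO(300°) gauche 3.6 → 14.6 kJ/mol.
Et at 120° (eclipsed): SH(0°)/CHO(0°) eclipsed 10.4; OH(120°)/Et(120°) eclipsed 11.2; I(240°)/H(240°) eclipsed 7.6 → 29.2 kJ/mol.
Et at 180° (staggered): SH(0°)/CHO(60°) gauche 3.0; OH(120°)/Et(180°) gauche 3.5; OH(120°)/CHO(60°) gauche 2.6; I(240°)/Et(180°) gauche 5.1 → 14.2 kJ/mol.
Et at 240° (eclipsed): SH(0°)/H(0°) eclipsed 5.6; OH(120°)/CHO(120°) eclipsed 8.3; I(240°)/Et(240°) eclipsed 15.5 → 29.4 kJ/mol.
Et at 300° (staggered): SH(0°)/Et(300°) gauche 4.5; OH(120°)/CHO(180°) gauche 2.6; I(240°)/Et(300°) gauche 5.1; I(240°)/CHO(180°) gauche 3.6 → 15.8 kJ/mol.
Max at 0° (30.7 kJ/mol), min at 180° (14.2 kJ/mol); barrier = 16.5 kJ/mol.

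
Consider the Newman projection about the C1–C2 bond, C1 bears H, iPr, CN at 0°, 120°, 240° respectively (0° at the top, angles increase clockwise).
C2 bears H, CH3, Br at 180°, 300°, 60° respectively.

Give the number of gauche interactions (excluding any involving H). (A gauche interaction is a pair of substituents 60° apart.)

Non-H gauche pairs: iPr(120°)/Br(60°); CN(240°)/CH3(300°) — 2 interactions.

2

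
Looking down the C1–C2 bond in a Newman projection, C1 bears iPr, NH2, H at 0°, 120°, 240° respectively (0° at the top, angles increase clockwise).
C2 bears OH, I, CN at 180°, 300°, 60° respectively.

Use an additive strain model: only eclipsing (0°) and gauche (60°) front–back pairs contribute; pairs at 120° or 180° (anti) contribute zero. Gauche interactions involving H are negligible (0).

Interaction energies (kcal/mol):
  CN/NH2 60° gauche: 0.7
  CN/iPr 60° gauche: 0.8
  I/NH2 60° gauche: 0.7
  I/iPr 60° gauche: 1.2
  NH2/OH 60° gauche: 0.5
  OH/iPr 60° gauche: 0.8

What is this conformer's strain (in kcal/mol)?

This conformer (staggered): iPr–I gauche, iPr–CN gauche, NH2–OH gauche, NH2–CN gauche; 1.2 + 0.8 + 0.5 + 0.7 = 3.2 kcal/mol.

3.2 kcal/mol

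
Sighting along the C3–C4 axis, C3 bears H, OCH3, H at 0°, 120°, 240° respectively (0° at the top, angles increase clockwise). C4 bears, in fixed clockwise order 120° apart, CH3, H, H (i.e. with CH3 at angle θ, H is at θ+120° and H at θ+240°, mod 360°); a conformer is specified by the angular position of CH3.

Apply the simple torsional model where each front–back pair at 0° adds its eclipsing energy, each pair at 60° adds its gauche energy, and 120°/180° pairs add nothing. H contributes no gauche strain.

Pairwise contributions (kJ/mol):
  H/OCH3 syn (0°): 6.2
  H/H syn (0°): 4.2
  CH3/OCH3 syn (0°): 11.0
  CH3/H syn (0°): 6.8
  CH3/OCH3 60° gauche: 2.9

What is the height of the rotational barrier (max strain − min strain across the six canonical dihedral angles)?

19.4 kJ/mol

CH3 at 0° (eclipsed): H–CH3 eclipsed, OCH3–H eclipsed, H–H eclipsed; 6.8 + 6.2 + 4.2 = 17.2 kJ/mol.
CH3 at 60° (staggered): OCH3–CH3 gauche; 2.9 = 2.9 kJ/mol.
CH3 at 120° (eclipsed): H–H eclipsed, OCH3–CH3 eclipsed, H–H eclipsed; 4.2 + 11.0 + 4.2 = 19.4 kJ/mol.
CH3 at 180° (staggered): OCH3–CH3 gauche; 2.9 = 2.9 kJ/mol.
CH3 at 240° (eclipsed): H–H eclipsed, OCH3–H eclipsed, H–CH3 eclipsed; 4.2 + 6.2 + 6.8 = 17.2 kJ/mol.
CH3 at 300° (staggered): no non-H gauche contacts → 0.0 kJ/mol.
Max at 120° (19.4 kJ/mol), min at 300° (0.0 kJ/mol); barrier = 19.4 kJ/mol.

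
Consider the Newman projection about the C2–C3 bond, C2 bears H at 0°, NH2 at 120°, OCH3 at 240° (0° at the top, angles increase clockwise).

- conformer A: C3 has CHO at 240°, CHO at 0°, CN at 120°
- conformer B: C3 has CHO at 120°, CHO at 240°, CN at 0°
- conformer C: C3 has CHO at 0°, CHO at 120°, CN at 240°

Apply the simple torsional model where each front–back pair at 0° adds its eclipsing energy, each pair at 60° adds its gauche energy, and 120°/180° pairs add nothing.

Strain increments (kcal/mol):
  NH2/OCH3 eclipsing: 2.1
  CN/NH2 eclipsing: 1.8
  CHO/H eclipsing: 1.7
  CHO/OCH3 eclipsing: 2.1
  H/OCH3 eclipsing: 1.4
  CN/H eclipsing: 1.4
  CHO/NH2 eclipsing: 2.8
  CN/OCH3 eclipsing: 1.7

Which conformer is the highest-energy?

A is eclipsed. H at 0° is eclipsed with CHO at 0° (1.7); NH2 at 120° is eclipsed with CN at 120° (1.8); OCH3 at 240° is eclipsed with CHO at 240° (2.1). Total 5.6 kcal/mol.
B is eclipsed. H at 0° is eclipsed with CN at 0° (1.4); NH2 at 120° is eclipsed with CHO at 120° (2.8); OCH3 at 240° is eclipsed with CHO at 240° (2.1). Total 6.3 kcal/mol.
C is eclipsed. H at 0° is eclipsed with CHO at 0° (1.7); NH2 at 120° is eclipsed with CHO at 120° (2.8); OCH3 at 240° is eclipsed with CN at 240° (1.7). Total 6.2 kcal/mol.
B has the highest total (6.3 kcal/mol).

B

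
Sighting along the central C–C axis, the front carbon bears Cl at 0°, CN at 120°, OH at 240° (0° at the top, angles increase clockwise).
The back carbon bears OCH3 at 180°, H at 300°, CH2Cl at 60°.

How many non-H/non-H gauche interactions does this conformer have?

Non-H gauche pairs: Cl(0°)/CH2Cl(60°); CN(120°)/OCH3(180°); CN(120°)/CH2Cl(60°); OH(240°)/OCH3(180°) — 4 interactions.

4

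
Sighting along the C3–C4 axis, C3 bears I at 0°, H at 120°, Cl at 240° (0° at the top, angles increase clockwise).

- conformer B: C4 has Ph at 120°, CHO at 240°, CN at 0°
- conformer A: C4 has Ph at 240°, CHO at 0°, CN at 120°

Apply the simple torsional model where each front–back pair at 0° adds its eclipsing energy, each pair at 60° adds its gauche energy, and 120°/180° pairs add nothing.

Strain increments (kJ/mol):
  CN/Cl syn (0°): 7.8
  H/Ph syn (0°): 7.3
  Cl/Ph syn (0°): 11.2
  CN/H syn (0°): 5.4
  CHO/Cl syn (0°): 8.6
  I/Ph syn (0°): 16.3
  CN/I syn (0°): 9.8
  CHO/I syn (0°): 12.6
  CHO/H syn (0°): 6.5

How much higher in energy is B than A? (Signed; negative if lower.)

B (eclipsed): I–CN eclipsed, H–Ph eclipsed, Cl–CHO eclipsed; 9.8 + 7.3 + 8.6 = 25.7 kJ/mol.
A (eclipsed): I–CHO eclipsed, H–CN eclipsed, Cl–Ph eclipsed; 12.6 + 5.4 + 11.2 = 29.2 kJ/mol.
E(B) − E(A) = 25.7 − 29.2 = -3.5 kJ/mol.

-3.5 kJ/mol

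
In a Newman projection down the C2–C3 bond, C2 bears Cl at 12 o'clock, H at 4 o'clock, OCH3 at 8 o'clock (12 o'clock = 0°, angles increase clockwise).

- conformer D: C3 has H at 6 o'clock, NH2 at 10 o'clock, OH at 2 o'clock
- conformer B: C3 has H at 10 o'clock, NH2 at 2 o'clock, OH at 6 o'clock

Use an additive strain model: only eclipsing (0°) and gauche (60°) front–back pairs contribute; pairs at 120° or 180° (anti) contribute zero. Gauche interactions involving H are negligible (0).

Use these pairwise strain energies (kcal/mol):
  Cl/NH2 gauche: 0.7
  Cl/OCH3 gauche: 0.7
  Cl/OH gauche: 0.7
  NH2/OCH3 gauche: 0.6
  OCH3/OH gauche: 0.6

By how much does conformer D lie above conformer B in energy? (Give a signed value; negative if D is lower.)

+0.7 kcal/mol

D (staggered): Cl(0°)/NH2(300°) gauche 0.7; Cl(0°)/OH(60°) gauche 0.7; OCH3(240°)/NH2(300°) gauche 0.6 → 2.0 kcal/mol.
B (staggered): Cl(0°)/NH2(60°) gauche 0.7; OCH3(240°)/OH(180°) gauche 0.6 → 1.3 kcal/mol.
E(D) − E(B) = 2.0 − 1.3 = +0.7 kcal/mol.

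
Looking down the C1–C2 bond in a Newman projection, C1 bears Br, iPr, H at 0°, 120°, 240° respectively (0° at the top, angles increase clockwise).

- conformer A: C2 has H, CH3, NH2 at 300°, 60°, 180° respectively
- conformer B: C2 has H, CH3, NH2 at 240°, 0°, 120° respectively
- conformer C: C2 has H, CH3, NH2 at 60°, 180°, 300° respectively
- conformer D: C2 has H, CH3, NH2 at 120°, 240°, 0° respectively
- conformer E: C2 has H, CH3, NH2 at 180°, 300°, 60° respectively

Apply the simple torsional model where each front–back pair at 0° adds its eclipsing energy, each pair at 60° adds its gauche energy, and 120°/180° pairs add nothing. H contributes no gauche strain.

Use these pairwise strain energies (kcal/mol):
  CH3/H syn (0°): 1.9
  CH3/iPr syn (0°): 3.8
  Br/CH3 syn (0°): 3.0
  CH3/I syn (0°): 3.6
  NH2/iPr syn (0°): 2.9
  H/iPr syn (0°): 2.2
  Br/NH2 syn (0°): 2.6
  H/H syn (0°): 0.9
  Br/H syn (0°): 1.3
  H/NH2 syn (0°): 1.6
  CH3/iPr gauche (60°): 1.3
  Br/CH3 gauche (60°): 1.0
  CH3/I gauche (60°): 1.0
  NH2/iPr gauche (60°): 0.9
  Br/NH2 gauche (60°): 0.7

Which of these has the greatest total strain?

A (staggered): Br–CH3 gauche, iPr–CH3 gauche, iPr–NH2 gauche; 1.0 + 1.3 + 0.9 = 3.2 kcal/mol.
B (eclipsed): Br–CH3 eclipsed, iPr–NH2 eclipsed, H–H eclipsed; 3.0 + 2.9 + 0.9 = 6.8 kcal/mol.
C (staggered): Br–NH2 gauche, iPr–CH3 gauche; 0.7 + 1.3 = 2.0 kcal/mol.
D (eclipsed): Br–NH2 eclipsed, iPr–H eclipsed, H–CH3 eclipsed; 2.6 + 2.2 + 1.9 = 6.7 kcal/mol.
E (staggered): Br–CH3 gauche, Br–NH2 gauche, iPr–NH2 gauche; 1.0 + 0.7 + 0.9 = 2.6 kcal/mol.
B has the highest total (6.8 kcal/mol).

B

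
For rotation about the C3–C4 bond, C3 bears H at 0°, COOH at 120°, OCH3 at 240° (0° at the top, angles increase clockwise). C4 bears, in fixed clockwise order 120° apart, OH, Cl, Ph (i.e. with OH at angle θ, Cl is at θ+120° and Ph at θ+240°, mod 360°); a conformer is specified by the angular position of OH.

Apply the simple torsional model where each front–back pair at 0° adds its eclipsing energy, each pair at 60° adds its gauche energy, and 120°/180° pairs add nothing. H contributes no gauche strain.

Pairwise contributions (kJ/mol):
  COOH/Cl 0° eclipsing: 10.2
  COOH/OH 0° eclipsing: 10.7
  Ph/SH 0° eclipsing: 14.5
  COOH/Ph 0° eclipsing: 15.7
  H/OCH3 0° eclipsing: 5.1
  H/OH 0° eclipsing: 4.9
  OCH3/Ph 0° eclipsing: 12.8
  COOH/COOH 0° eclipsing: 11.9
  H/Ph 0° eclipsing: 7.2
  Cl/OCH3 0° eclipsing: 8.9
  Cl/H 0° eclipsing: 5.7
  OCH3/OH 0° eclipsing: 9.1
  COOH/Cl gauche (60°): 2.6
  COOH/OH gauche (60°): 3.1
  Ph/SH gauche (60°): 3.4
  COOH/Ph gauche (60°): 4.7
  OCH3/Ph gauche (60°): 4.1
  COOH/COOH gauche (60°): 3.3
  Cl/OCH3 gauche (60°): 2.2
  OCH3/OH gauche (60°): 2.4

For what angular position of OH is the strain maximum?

OH at 0° (eclipsed): H–OH eclipsed, COOH–Cl eclipsed, OCH3–Ph eclipsed; 4.9 + 10.2 + 12.8 = 27.9 kJ/mol.
OH at 60° (staggered): COOH–OH gauche, COOH–Cl gauche, OCH3–Cl gauche, OCH3–Ph gauche; 3.1 + 2.6 + 2.2 + 4.1 = 12.0 kJ/mol.
OH at 120° (eclipsed): H–Ph eclipsed, COOH–OH eclipsed, OCH3–Cl eclipsed; 7.2 + 10.7 + 8.9 = 26.8 kJ/mol.
OH at 180° (staggered): COOH–OH gauche, COOH–Ph gauche, OCH3–OH gauche, OCH3–Cl gauche; 3.1 + 4.7 + 2.4 + 2.2 = 12.4 kJ/mol.
OH at 240° (eclipsed): H–Cl eclipsed, COOH–Ph eclipsed, OCH3–OH eclipsed; 5.7 + 15.7 + 9.1 = 30.5 kJ/mol.
OH at 300° (staggered): COOH–Cl gauche, COOH–Ph gauche, OCH3–OH gauche, OCH3–Ph gauche; 2.6 + 4.7 + 2.4 + 4.1 = 13.8 kJ/mol.
The maximum (30.5 kJ/mol) occurs with OH at 240°.

240°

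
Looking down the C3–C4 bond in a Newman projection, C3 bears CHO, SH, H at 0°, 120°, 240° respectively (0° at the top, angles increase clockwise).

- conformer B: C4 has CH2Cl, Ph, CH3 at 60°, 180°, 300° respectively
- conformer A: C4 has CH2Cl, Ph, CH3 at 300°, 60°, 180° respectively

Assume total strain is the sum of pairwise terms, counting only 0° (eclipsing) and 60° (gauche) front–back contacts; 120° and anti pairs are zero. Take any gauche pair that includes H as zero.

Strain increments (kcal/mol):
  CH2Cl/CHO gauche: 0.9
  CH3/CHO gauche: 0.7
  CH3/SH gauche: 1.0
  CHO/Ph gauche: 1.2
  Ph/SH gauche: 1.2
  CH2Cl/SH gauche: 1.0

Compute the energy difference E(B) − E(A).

-0.5 kcal/mol

B (staggered): CHO(0°)/CH2Cl(60°) gauche 0.9; CHO(0°)/CH3(300°) gauche 0.7; SH(120°)/CH2Cl(60°) gauche 1.0; SH(120°)/Ph(180°) gauche 1.2 → 3.8 kcal/mol.
A (staggered): CHO(0°)/CH2Cl(300°) gauche 0.9; CHO(0°)/Ph(60°) gauche 1.2; SH(120°)/Ph(60°) gauche 1.2; SH(120°)/CH3(180°) gauche 1.0 → 4.3 kcal/mol.
E(B) − E(A) = 3.8 − 4.3 = -0.5 kcal/mol.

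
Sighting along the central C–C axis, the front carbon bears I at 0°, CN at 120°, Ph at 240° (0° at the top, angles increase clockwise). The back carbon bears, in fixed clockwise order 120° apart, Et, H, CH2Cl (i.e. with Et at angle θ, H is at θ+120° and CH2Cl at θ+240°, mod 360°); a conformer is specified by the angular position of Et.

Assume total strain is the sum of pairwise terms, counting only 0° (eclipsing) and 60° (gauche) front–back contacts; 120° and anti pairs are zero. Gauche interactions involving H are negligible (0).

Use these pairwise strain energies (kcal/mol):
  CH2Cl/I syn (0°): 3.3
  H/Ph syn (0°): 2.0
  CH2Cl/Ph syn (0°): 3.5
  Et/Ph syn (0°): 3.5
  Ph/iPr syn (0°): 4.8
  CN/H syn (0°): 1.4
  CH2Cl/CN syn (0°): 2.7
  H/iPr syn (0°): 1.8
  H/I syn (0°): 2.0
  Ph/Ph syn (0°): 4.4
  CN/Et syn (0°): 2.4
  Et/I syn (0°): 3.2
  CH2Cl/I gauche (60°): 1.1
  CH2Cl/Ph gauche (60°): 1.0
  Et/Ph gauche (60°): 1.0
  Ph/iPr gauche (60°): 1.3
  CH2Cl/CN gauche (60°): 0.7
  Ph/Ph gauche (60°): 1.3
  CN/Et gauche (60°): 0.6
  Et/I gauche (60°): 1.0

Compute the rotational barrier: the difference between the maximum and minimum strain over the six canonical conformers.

4.8 kcal/mol

Et at 0° (eclipsed): I(0°)/Et(0°) eclipsed 3.2; CN(120°)/H(120°) eclipsed 1.4; Ph(240°)/CH2Cl(240°) eclipsed 3.5 → 8.1 kcal/mol.
Et at 60° (staggered): I(0°)/Et(60°) gauche 1.0; I(0°)/CH2Cl(300°) gauche 1.1; CN(120°)/Et(60°) gauche 0.6; Ph(240°)/CH2Cl(300°) gauche 1.0 → 3.7 kcal/mol.
Et at 120° (eclipsed): I(0°)/CH2Cl(0°) eclipsed 3.3; CN(120°)/Et(120°) eclipsed 2.4; Ph(240°)/H(240°) eclipsed 2.0 → 7.7 kcal/mol.
Et at 180° (staggered): I(0°)/CH2Cl(60°) gauche 1.1; CN(120°)/Et(180°) gauche 0.6; CN(120°)/CH2Cl(60°) gauche 0.7; Ph(240°)/Et(180°) gauche 1.0 → 3.4 kcal/mol.
Et at 240° (eclipsed): I(0°)/H(0°) eclipsed 2.0; CN(120°)/CH2Cl(120°) eclipsed 2.7; Ph(240°)/Et(240°) eclipsed 3.5 → 8.2 kcal/mol.
Et at 300° (staggered): I(0°)/Et(300°) gauche 1.0; CN(120°)/CH2Cl(180°) gauche 0.7; Ph(240°)/Et(300°) gauche 1.0; Ph(240°)/CH2Cl(180°) gauche 1.0 → 3.7 kcal/mol.
Max at 240° (8.2 kcal/mol), min at 180° (3.4 kcal/mol); barrier = 4.8 kcal/mol.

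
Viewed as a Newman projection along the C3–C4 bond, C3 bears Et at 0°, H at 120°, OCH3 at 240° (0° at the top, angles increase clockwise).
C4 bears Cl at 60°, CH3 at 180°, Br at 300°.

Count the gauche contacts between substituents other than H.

4

Non-H gauche pairs: Et(0°)/Cl(60°); Et(0°)/Br(300°); OCH3(240°)/CH3(180°); OCH3(240°)/Br(300°) — 4 interactions.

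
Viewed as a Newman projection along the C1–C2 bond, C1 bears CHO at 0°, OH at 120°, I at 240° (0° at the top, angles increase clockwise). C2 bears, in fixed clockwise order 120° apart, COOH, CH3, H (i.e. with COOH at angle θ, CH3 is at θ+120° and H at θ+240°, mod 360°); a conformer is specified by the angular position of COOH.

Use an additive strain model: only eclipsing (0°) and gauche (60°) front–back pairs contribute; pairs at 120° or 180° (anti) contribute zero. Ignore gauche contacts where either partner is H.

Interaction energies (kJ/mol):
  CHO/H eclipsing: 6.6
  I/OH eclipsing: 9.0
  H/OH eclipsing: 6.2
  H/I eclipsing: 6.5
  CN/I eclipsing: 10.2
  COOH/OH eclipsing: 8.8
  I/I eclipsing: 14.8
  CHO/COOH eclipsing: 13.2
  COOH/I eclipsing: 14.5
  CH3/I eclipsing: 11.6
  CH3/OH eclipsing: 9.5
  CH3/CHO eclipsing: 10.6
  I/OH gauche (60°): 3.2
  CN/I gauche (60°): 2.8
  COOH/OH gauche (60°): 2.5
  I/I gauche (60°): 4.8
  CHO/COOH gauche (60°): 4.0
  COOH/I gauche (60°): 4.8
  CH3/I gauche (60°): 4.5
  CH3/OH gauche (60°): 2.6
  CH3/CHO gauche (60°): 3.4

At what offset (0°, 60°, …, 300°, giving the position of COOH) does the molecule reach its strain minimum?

COOH at 0° (eclipsed): CHO(0°)/COOH(0°) eclipsed 13.2; OH(120°)/CH3(120°) eclipsed 9.5; I(240°)/H(240°) eclipsed 6.5 → 29.2 kJ/mol.
COOH at 60° (staggered): CHO(0°)/COOH(60°) gauche 4.0; OH(120°)/COOH(60°) gauche 2.5; OH(120°)/CH3(180°) gauche 2.6; I(240°)/CH3(180°) gauche 4.5 → 13.6 kJ/mol.
COOH at 120° (eclipsed): CHO(0°)/H(0°) eclipsed 6.6; OH(120°)/COOH(120°) eclipsed 8.8; I(240°)/CH3(240°) eclipsed 11.6 → 27.0 kJ/mol.
COOH at 180° (staggered): CHO(0°)/CH3(300°) gauche 3.4; OH(120°)/COOH(180°) gauche 2.5; I(240°)/COOH(180°) gauche 4.8; I(240°)/CH3(300°) gauche 4.5 → 15.2 kJ/mol.
COOH at 240° (eclipsed): CHO(0°)/CH3(0°) eclipsed 10.6; OH(120°)/H(120°) eclipsed 6.2; I(240°)/COOH(240°) eclipsed 14.5 → 31.3 kJ/mol.
COOH at 300° (staggered): CHO(0°)/COOH(300°) gauche 4.0; CHO(0°)/CH3(60°) gauche 3.4; OH(120°)/CH3(60°) gauche 2.6; I(240°)/COOH(300°) gauche 4.8 → 14.8 kJ/mol.
The minimum (13.6 kJ/mol) occurs with COOH at 60°.

60°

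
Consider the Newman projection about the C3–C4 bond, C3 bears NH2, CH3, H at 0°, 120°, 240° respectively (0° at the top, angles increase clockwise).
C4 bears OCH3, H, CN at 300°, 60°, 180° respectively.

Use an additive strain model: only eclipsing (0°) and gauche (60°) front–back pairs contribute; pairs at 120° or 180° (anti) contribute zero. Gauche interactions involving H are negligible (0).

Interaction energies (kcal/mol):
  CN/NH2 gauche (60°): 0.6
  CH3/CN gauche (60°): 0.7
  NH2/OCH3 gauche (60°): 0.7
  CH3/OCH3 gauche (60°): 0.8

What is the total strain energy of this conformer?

1.4 kcal/mol

This conformer is staggered. NH2 at 0° is gauche with OCH3 at 300° (0.7); CH3 at 120° is gauche with CN at 180° (0.7). Total 1.4 kcal/mol.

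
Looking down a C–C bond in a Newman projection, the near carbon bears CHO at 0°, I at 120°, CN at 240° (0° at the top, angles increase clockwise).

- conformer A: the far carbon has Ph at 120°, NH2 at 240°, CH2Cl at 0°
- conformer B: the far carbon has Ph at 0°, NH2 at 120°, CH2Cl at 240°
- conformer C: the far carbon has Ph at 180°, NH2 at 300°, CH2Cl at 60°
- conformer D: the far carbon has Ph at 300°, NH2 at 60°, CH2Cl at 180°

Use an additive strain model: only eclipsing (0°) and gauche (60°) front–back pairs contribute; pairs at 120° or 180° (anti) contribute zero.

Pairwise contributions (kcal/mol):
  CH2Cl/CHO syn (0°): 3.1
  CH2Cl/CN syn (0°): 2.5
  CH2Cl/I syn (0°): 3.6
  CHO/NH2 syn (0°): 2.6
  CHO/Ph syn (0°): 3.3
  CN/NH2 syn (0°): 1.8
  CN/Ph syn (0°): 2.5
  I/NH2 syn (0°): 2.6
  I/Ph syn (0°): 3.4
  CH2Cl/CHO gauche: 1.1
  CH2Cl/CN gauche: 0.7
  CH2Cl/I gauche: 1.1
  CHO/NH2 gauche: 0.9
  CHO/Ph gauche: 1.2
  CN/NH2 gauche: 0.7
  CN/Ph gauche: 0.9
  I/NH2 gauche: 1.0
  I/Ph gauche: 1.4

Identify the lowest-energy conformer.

A (eclipsed): CHO(0°)/CH2Cl(0°) eclipsed 3.1; I(120°)/Ph(120°) eclipsed 3.4; CN(240°)/NH2(240°) eclipsed 1.8 → 8.3 kcal/mol.
B (eclipsed): CHO(0°)/Ph(0°) eclipsed 3.3; I(120°)/NH2(120°) eclipsed 2.6; CN(240°)/CH2Cl(240°) eclipsed 2.5 → 8.4 kcal/mol.
C (staggered): CHO(0°)/NH2(300°) gauche 0.9; CHO(0°)/CH2Cl(60°) gauche 1.1; I(120°)/Ph(180°) gauche 1.4; I(120°)/CH2Cl(60°) gauche 1.1; CN(240°)/Ph(180°) gauche 0.9; CN(240°)/NH2(300°) gauche 0.7 → 6.1 kcal/mol.
D (staggered): CHO(0°)/Ph(300°) gauche 1.2; CHO(0°)/NH2(60°) gauche 0.9; I(120°)/NH2(60°) gauche 1.0; I(120°)/CH2Cl(180°) gauche 1.1; CN(240°)/Ph(300°) gauche 0.9; CN(240°)/CH2Cl(180°) gauche 0.7 → 5.8 kcal/mol.
D has the lowest total (5.8 kcal/mol).

D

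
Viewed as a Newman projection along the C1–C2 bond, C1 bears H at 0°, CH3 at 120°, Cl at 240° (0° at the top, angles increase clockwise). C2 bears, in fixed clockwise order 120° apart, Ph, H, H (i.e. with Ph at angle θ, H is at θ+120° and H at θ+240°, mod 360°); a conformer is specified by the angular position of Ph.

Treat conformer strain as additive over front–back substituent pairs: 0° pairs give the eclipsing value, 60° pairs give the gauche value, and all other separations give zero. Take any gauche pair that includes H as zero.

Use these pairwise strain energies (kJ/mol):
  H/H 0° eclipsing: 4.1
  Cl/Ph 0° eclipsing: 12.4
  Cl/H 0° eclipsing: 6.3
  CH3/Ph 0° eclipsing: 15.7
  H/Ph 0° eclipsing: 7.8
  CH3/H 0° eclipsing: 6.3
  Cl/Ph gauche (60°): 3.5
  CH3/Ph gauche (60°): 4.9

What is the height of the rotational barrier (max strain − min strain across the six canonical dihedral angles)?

22.6 kJ/mol

Ph at 0° (eclipsed): H–Ph eclipsed, CH3–H eclipsed, Cl–H eclipsed; 7.8 + 6.3 + 6.3 = 20.4 kJ/mol.
Ph at 60° (staggered): CH3–Ph gauche; 4.9 = 4.9 kJ/mol.
Ph at 120° (eclipsed): H–H eclipsed, CH3–Ph eclipsed, Cl–H eclipsed; 4.1 + 15.7 + 6.3 = 26.1 kJ/mol.
Ph at 180° (staggered): CH3–Ph gauche, Cl–Ph gauche; 4.9 + 3.5 = 8.4 kJ/mol.
Ph at 240° (eclipsed): H–H eclipsed, CH3–H eclipsed, Cl–Ph eclipsed; 4.1 + 6.3 + 12.4 = 22.8 kJ/mol.
Ph at 300° (staggered): Cl–Ph gauche; 3.5 = 3.5 kJ/mol.
Max at 120° (26.1 kJ/mol), min at 300° (3.5 kJ/mol); barrier = 22.6 kJ/mol.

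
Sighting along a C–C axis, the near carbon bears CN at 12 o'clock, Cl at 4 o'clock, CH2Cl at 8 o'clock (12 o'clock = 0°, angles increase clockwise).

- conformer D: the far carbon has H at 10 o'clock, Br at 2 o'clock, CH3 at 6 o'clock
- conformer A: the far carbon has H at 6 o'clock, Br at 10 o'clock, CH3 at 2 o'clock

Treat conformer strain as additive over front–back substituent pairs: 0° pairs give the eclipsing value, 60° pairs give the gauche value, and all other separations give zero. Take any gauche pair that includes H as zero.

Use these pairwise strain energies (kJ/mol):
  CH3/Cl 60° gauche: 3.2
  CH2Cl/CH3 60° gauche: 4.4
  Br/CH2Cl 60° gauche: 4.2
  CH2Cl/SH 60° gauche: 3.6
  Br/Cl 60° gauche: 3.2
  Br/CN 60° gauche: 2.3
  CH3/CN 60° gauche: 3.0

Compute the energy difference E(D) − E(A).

+0.4 kJ/mol

D (staggered): CN–Br gauche, Cl–Br gauche, Cl–CH3 gauche, CH2Cl–CH3 gauche; 2.3 + 3.2 + 3.2 + 4.4 = 13.1 kJ/mol.
A (staggered): CN–Br gauche, CN–CH3 gauche, Cl–CH3 gauche, CH2Cl–Br gauche; 2.3 + 3.0 + 3.2 + 4.2 = 12.7 kJ/mol.
E(D) − E(A) = 13.1 − 12.7 = +0.4 kJ/mol.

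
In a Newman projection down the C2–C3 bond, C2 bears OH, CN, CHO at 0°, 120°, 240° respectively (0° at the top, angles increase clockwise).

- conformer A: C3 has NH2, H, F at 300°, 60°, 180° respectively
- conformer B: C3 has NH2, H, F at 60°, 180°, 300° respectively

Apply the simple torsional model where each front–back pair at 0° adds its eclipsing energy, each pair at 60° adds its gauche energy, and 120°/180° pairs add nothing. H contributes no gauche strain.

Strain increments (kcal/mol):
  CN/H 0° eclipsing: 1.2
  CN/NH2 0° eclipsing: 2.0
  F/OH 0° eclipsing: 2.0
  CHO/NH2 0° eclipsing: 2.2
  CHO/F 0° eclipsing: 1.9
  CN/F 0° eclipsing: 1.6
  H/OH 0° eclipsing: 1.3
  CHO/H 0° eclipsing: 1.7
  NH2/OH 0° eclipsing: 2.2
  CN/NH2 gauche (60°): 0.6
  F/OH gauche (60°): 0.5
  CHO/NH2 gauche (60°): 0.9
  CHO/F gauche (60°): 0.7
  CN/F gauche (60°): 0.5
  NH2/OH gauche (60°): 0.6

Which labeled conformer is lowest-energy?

B

A (staggered): OH(0°)/NH2(300°) gauche 0.6; CN(120°)/F(180°) gauche 0.5; CHO(240°)/NH2(300°) gauche 0.9; CHO(240°)/F(180°) gauche 0.7 → 2.7 kcal/mol.
B (staggered): OH(0°)/NH2(60°) gauche 0.6; OH(0°)/F(300°) gauche 0.5; CN(120°)/NH2(60°) gauche 0.6; CHO(240°)/F(300°) gauche 0.7 → 2.4 kcal/mol.
B has the lowest total (2.4 kcal/mol).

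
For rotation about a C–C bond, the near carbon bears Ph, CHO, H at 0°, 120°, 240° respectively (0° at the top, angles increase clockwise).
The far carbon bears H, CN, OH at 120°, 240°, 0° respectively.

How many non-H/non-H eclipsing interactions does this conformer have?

1

Non-H eclipsing pairs: Ph(0°)/OH(0°) — 1 interaction.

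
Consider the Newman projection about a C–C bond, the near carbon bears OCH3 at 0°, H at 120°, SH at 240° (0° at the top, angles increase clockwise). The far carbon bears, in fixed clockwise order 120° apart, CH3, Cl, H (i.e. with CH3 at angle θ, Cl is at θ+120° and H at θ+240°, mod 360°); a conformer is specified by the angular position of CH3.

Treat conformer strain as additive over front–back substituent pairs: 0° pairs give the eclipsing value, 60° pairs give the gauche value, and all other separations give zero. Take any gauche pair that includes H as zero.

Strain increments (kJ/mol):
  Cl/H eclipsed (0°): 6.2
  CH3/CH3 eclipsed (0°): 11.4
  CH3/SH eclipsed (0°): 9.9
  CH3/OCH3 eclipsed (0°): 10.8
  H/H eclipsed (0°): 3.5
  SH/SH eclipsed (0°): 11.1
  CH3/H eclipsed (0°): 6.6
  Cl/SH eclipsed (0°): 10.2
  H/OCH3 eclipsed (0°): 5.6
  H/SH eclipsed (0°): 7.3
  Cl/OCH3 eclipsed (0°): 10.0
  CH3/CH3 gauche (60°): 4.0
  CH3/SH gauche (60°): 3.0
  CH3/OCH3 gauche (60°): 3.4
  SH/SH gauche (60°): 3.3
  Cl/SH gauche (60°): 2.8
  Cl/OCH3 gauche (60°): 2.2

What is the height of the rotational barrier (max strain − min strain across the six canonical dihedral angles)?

CH3 at 0° is eclipsed. OCH3 at 0° is eclipsed with CH3 at 0° (10.8); H at 120° is eclipsed with Cl at 120° (6.2); SH at 240° is eclipsed with H at 240° (7.3). Total 24.3 kJ/mol.
CH3 at 60° is staggered. OCH3 at 0° is gauche with CH3 at 60° (3.4); SH at 240° is gauche with Cl at 180° (2.8). Total 6.2 kJ/mol.
CH3 at 120° is eclipsed. OCH3 at 0° is eclipsed with H at 0° (5.6); H at 120° is eclipsed with CH3 at 120° (6.6); SH at 240° is eclipsed with Cl at 240° (10.2). Total 22.4 kJ/mol.
CH3 at 180° is staggered. OCH3 at 0° is gauche with Cl at 300° (2.2); SH at 240° is gauche with CH3 at 180° (3.0); SH at 240° is gauche with Cl at 300° (2.8). Total 8.0 kJ/mol.
CH3 at 240° is eclipsed. OCH3 at 0° is eclipsed with Cl at 0° (10.0); H at 120° is eclipsed with H at 120° (3.5); SH at 240° is eclipsed with CH3 at 240° (9.9). Total 23.4 kJ/mol.
CH3 at 300° is staggered. OCH3 at 0° is gauche with CH3 at 300° (3.4); OCH3 at 0° is gauche with Cl at 60° (2.2); SH at 240° is gauche with CH3 at 300° (3.0). Total 8.6 kJ/mol.
Max at 0° (24.3 kJ/mol), min at 60° (6.2 kJ/mol); barrier = 18.1 kJ/mol.

18.1 kJ/mol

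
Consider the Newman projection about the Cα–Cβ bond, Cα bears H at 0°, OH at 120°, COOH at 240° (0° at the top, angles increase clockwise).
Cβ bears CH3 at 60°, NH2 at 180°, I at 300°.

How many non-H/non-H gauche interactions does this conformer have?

4

Non-H gauche pairs: OH(120°)/CH3(60°); OH(120°)/NH2(180°); COOH(240°)/NH2(180°); COOH(240°)/I(300°) — 4 interactions.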